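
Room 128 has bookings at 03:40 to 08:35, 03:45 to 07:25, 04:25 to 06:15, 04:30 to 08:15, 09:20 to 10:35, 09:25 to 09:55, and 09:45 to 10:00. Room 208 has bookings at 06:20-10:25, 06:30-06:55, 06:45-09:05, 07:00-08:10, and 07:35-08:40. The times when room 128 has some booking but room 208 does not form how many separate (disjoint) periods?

First set merges to 03:40-08:35, 09:20-10:35.
Second set merges to 06:20-10:25.
A \ B = 03:40-06:20, 10:25-10:35.
That is 2 disjoint pieces.

2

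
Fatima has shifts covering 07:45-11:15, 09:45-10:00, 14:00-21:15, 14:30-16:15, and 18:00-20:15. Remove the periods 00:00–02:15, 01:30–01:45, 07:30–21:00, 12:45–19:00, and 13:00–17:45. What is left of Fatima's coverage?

21:00-21:15

Merge the first list: 07:45-11:15, 14:00-21:15.
Merge the second list: 00:00-02:15, 07:30-21:00.
07:45-11:15: fully covered by B → removed.
14:00-21:15 minus B → 21:00-21:15.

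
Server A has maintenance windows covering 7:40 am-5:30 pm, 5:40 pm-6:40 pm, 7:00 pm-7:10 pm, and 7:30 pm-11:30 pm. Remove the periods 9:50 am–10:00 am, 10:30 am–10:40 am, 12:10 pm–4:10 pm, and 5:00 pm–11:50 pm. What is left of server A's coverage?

7:40 am–9:50 am, 10:00 am–10:30 am, 10:40 am–12:10 pm, 4:10 pm–5:00 pm

7:40 am–5:30 pm \ B = 7:40 am–9:50 am, 10:00 am–10:30 am, 10:40 am–12:10 pm, 4:10 pm–5:00 pm.
5:40 pm–6:40 pm: entirely removed.
7:00 pm–7:10 pm: entirely removed.
7:30 pm–11:30 pm: entirely removed.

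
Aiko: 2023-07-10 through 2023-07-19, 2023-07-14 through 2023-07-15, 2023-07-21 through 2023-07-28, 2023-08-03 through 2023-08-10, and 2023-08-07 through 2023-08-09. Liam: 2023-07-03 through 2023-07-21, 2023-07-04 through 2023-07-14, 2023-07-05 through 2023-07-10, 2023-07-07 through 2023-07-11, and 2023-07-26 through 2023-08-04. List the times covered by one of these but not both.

2023-07-03 through 2023-07-09, 2023-07-20 through 2023-07-20, 2023-07-22 through 2023-07-25, 2023-07-29 through 2023-08-02, 2023-08-05 through 2023-08-10

First set merges to 2023-07-10 through 2023-07-19, 2023-07-21 through 2023-07-28, 2023-08-03 through 2023-08-10.
Second set merges to 2023-07-03 through 2023-07-21, 2023-07-26 through 2023-08-04.
A \ B = 2023-07-22 through 2023-07-25, 2023-08-05 through 2023-08-10.
B \ A = 2023-07-03 through 2023-07-09, 2023-07-20 through 2023-07-20, 2023-07-29 through 2023-08-02.
Union of the two gives the symmetric difference.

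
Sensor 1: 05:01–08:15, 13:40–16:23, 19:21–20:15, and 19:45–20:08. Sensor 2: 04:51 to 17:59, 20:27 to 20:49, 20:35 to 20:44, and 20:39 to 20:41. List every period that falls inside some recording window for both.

05:01–08:15, 13:40–16:23

Merge the first list: 05:01–08:15, 13:40–16:23, 19:21–20:15.
Merge the second list: 04:51–17:59, 20:27–20:49.
05:01–08:15 ∩ B → 05:01–08:15.
13:40–16:23 ∩ B → 13:40–16:23.
19:21–20:15 meets no B interval.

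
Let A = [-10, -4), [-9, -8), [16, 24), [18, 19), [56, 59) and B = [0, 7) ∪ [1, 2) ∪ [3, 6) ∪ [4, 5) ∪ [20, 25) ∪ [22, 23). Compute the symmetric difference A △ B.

[-10, -4) ∪ [0, 7) ∪ [16, 20) ∪ [24, 25) ∪ [56, 59)

Merge the first list: [-10, -4), [16, 24), [56, 59).
Merge the second list: [0, 7), [20, 25).
A but not B: [-10, -4), [16, 20), [56, 59).
B but not A: [0, 7), [24, 25).
Combining gives A △ B.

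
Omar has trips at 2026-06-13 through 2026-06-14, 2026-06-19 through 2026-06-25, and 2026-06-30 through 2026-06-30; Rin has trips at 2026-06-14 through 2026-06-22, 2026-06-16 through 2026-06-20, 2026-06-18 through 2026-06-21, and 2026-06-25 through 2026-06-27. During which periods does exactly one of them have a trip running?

2026-06-13 through 2026-06-13, 2026-06-15 through 2026-06-18, 2026-06-23 through 2026-06-24, 2026-06-26 through 2026-06-27, 2026-06-30 through 2026-06-30

Second set merges to 2026-06-14 through 2026-06-22, 2026-06-25 through 2026-06-27.
A \ B = 2026-06-13 through 2026-06-13, 2026-06-23 through 2026-06-24, 2026-06-30 through 2026-06-30.
B \ A = 2026-06-15 through 2026-06-18, 2026-06-26 through 2026-06-27.
Union of the two gives the symmetric difference.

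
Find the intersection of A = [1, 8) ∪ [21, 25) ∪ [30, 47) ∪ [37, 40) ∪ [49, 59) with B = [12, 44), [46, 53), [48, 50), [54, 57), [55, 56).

[21, 25) ∪ [30, 44) ∪ [46, 47) ∪ [49, 53) ∪ [54, 57)

First set merges to [1, 8), [21, 25), [30, 47), [49, 59).
Second set merges to [12, 44), [46, 53), [54, 57).
[1, 8) meets no B interval.
[21, 25) ∩ B → [21, 25).
[30, 47) ∩ B → [30, 44), [46, 47).
[49, 59) ∩ B → [49, 53), [54, 57).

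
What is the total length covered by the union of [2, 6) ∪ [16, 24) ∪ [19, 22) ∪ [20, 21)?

12

Merged: [2, 6), [16, 24).
Lengths: 4 + 8 = 12.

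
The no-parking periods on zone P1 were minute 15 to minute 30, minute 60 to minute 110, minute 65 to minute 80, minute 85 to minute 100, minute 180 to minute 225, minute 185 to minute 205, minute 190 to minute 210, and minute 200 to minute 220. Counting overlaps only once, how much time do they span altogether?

Merged: minute 15 to minute 30, minute 60 to minute 110, minute 180 to minute 225.
Lengths: 15 minutes + 50 minutes + 45 minutes = 110 minutes.

110 minutes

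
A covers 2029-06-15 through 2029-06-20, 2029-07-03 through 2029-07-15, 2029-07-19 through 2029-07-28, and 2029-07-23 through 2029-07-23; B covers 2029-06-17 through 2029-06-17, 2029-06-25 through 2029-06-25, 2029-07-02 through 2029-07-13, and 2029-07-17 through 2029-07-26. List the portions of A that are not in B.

Merge the first list: 2029-06-15 through 2029-06-20, 2029-07-03 through 2029-07-15, 2029-07-19 through 2029-07-28.
2029-06-15 through 2029-06-20 minus B → 2029-06-15 through 2029-06-16, 2029-06-18 through 2029-06-20.
2029-07-03 through 2029-07-15 minus B → 2029-07-14 through 2029-07-15.
2029-07-19 through 2029-07-28 minus B → 2029-07-27 through 2029-07-28.

2029-06-15 through 2029-06-16, 2029-06-18 through 2029-06-20, 2029-07-14 through 2029-07-15, 2029-07-27 through 2029-07-28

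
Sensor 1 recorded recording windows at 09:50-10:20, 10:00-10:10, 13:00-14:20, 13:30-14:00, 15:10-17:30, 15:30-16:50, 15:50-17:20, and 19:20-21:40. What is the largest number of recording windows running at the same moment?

Walk the sorted start/end points keeping a running depth.
The depth first hits 3 at 15:50.

3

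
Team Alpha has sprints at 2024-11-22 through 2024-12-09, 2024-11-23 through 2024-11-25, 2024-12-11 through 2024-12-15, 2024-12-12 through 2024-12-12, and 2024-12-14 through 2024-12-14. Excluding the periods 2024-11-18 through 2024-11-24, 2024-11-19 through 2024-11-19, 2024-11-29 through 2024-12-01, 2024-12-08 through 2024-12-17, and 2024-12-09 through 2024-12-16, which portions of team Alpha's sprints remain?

2024-11-25 through 2024-11-28, 2024-12-02 through 2024-12-07

First set merges to 2024-11-22 through 2024-12-09, 2024-12-11 through 2024-12-15.
Second set merges to 2024-11-18 through 2024-11-24, 2024-11-29 through 2024-12-01, 2024-12-08 through 2024-12-17.
2024-11-22 through 2024-12-09 \ B = 2024-11-25 through 2024-11-28, 2024-12-02 through 2024-12-07.
2024-12-11 through 2024-12-15: entirely removed.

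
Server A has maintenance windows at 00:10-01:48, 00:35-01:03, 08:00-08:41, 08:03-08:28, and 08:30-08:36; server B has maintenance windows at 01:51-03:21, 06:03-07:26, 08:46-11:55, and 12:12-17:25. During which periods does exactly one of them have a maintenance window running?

00:10–01:48, 01:51–03:21, 06:03–07:26, 08:00–08:41, 08:46–11:55, 12:12–17:25

A, merged: 00:10–01:48, 08:00–08:41.
Only in the first: 00:10–01:48, 08:00–08:41.
Only in the second: 01:51–03:21, 06:03–07:26, 08:46–11:55, 12:12–17:25.
Together these are the periods covered by exactly one.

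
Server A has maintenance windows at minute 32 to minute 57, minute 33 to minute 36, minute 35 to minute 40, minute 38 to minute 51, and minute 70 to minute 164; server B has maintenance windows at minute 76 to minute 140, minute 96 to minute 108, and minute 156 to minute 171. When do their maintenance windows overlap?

First set merges to minute 32 to minute 57, minute 70 to minute 164.
Second set merges to minute 76 to minute 140, minute 156 to minute 171.
minute 32 to minute 57 falls entirely outside B.
minute 70 to minute 164 overlaps B on minute 76 to minute 140, minute 156 to minute 164.

minute 76 to minute 140, minute 156 to minute 164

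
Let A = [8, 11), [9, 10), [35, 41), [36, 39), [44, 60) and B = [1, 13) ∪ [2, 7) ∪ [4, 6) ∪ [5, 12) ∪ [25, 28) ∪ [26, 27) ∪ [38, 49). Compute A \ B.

A, merged: [8, 11), [35, 41), [44, 60).
B, merged: [1, 13), [25, 28), [38, 49).
[8, 11) lies entirely inside B → drops out.
[35, 41) with B removed leaves [35, 38).
[44, 60) with B removed leaves [49, 60).

[35, 38) ∪ [49, 60)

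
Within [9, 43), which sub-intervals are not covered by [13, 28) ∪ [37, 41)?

[9, 13) ∪ [28, 37) ∪ [41, 43)

After merging, the occupied span is [13, 28), [37, 41).
Complement within [9, 43): [9, 13), [28, 37), [41, 43).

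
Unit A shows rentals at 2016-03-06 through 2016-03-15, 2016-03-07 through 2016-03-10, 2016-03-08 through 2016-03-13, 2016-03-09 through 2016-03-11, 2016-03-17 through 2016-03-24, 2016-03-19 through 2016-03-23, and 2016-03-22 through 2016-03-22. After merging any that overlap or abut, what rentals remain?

2016-03-07 through 2016-03-10 overlaps/touches 2016-03-06 through 2016-03-15 → extend to 2016-03-06 through 2016-03-15.
2016-03-08 through 2016-03-13 overlaps/touches 2016-03-06 through 2016-03-15 → extend to 2016-03-06 through 2016-03-15.
2016-03-09 through 2016-03-11 overlaps/touches 2016-03-06 through 2016-03-15 → extend to 2016-03-06 through 2016-03-15.
2016-03-17 through 2016-03-24 is disjoint → start new block.
2016-03-19 through 2016-03-23 overlaps/touches 2016-03-17 through 2016-03-24 → extend to 2016-03-17 through 2016-03-24.
2016-03-22 through 2016-03-22 overlaps/touches 2016-03-17 through 2016-03-24 → extend to 2016-03-17 through 2016-03-24.

2016-03-06 through 2016-03-15, 2016-03-17 through 2016-03-24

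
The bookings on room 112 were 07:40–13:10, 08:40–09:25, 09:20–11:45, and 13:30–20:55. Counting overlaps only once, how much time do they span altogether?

Merged: 07:40-13:10, 13:30-20:55.
Lengths: 5 h 30 min + 7 h 25 min = 12 h 55 min.

12 h 55 min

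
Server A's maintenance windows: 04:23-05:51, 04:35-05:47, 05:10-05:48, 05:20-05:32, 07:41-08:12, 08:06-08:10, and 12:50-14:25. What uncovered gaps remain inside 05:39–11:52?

05:51-07:41, 08:12-11:52

The merged coverage is 04:23-05:51, 07:41-08:12, 12:50-14:25.
Gaps within 05:39-11:52: 05:51-07:41, 08:12-11:52.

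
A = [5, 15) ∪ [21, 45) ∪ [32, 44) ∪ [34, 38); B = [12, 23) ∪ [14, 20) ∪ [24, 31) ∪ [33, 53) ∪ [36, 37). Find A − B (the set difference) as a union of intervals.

A, merged: [5, 15), [21, 45).
B, merged: [12, 23), [24, 31), [33, 53).
[5, 15) \ B = [5, 12).
[21, 45) \ B = [23, 24), [31, 33).

[5, 12) ∪ [23, 24) ∪ [31, 33)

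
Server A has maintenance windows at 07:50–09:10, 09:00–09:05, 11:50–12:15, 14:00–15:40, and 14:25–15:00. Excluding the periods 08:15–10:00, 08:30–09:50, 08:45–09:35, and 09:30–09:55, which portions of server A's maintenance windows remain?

07:50–08:15, 11:50–12:15, 14:00–15:40

Merge the first list: 07:50–09:10, 11:50–12:15, 14:00–15:40.
Merge the second list: 08:15–10:00.
07:50–09:10 with B removed leaves 07:50–08:15.
11:50–12:15 is untouched.
14:00–15:40 is untouched.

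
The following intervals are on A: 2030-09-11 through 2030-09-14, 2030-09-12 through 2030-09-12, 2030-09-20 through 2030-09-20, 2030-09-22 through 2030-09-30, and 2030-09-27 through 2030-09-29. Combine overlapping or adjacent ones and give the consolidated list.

2030-09-11 through 2030-09-14, 2030-09-20 through 2030-09-20, 2030-09-22 through 2030-09-30

2030-09-12 through 2030-09-12 overlaps/touches 2030-09-11 through 2030-09-14 → extend to 2030-09-11 through 2030-09-14.
2030-09-20 through 2030-09-20 is disjoint → start new block.
2030-09-22 through 2030-09-30 is disjoint → start new block.
2030-09-27 through 2030-09-29 overlaps/touches 2030-09-22 through 2030-09-30 → extend to 2030-09-22 through 2030-09-30.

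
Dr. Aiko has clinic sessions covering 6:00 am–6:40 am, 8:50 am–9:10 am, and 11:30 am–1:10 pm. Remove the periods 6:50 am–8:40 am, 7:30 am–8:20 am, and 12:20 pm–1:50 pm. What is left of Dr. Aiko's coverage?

6:00 am–6:40 am, 8:50 am–9:10 am, 11:30 am–12:20 pm

B, merged: 6:50 am–8:40 am, 12:20 pm–1:50 pm.
6:00 am–6:40 am: no B overlap → unchanged.
8:50 am–9:10 am: no B overlap → unchanged.
11:30 am–1:10 pm minus B → 11:30 am–12:20 pm.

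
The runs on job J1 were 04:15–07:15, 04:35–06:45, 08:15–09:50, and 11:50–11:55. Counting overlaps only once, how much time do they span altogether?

Merged: 04:15–07:15, 08:15–09:50, 11:50–11:55.
Lengths: 3 h + 1 h 35 min + 5 min = 4 h 40 min.

4 h 40 min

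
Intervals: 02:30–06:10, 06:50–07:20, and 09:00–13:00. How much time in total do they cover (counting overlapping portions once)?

Merged: 02:30–06:10, 06:50–07:20, 09:00–13:00.
Lengths: 3 h 40 min + 30 min + 4 h = 8 h 10 min.

8 h 10 min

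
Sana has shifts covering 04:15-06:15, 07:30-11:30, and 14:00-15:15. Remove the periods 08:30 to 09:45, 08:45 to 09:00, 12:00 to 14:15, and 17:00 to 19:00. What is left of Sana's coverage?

Second set merges to 08:30-09:45, 12:00-14:15, 17:00-19:00.
04:15-06:15 is untouched.
07:30-11:30 with B removed leaves 07:30-08:30, 09:45-11:30.
14:00-15:15 with B removed leaves 14:15-15:15.

04:15-06:15, 07:30-08:30, 09:45-11:30, 14:15-15:15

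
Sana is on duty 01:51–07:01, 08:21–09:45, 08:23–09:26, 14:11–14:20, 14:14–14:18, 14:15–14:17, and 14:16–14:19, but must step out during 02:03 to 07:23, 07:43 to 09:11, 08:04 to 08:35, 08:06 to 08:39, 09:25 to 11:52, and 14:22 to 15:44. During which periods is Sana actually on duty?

01:51–02:03, 09:11–09:25, 14:11–14:20

A, merged: 01:51–07:01, 08:21–09:45, 14:11–14:20.
B, merged: 02:03–07:23, 07:43–09:11, 09:25–11:52, 14:22–15:44.
01:51–07:01 \ B = 01:51–02:03.
08:21–09:45 \ B = 09:11–09:25.
14:11–14:20: nothing removed.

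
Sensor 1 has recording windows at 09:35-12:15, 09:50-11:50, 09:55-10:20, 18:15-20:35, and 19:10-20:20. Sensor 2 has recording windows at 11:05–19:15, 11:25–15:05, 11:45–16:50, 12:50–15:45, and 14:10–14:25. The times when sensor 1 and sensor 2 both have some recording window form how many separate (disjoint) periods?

2

First set merges to 09:35–12:15, 18:15–20:35.
Second set merges to 11:05–19:15.
A ∩ B = 11:05–12:15, 18:15–19:15.
That is 2 disjoint pieces.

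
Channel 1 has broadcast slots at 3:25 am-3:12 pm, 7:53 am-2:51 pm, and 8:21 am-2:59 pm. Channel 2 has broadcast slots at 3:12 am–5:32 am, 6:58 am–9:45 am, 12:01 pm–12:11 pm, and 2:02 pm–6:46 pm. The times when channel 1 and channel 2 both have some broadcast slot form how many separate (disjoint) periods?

4

A, merged: 3:25 am-3:12 pm.
A ∩ B = 3:25 am-5:32 am, 6:58 am-9:45 am, 12:01 pm-12:11 pm, 2:02 pm-3:12 pm.
That is 4 disjoint pieces.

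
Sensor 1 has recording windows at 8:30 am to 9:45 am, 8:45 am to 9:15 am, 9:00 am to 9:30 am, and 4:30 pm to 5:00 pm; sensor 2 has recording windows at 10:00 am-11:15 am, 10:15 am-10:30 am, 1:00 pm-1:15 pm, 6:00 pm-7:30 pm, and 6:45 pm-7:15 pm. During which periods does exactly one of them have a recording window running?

8:30 am-9:45 am, 10:00 am-11:15 am, 1:00 pm-1:15 pm, 4:30 pm-5:00 pm, 6:00 pm-7:30 pm

A, merged: 8:30 am-9:45 am, 4:30 pm-5:00 pm.
B, merged: 10:00 am-11:15 am, 1:00 pm-1:15 pm, 6:00 pm-7:30 pm.
A but not B: 8:30 am-9:45 am, 4:30 pm-5:00 pm.
B but not A: 10:00 am-11:15 am, 1:00 pm-1:15 pm, 6:00 pm-7:30 pm.
Combining gives A △ B.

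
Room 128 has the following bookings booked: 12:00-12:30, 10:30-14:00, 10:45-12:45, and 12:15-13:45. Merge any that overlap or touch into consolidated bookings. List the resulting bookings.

10:30-14:00

Sort by start: 10:30-14:00, 10:45-12:45, 12:00-12:30, 12:15-13:45.
10:45-12:45 overlaps/touches 10:30-14:00 → extend to 10:30-14:00.
12:00-12:30 overlaps/touches 10:30-14:00 → extend to 10:30-14:00.
12:15-13:45 overlaps/touches 10:30-14:00 → extend to 10:30-14:00.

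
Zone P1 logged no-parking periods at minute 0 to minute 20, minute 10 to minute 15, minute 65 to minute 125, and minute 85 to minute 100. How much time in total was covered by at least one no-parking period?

Merged: minute 0 to minute 20, minute 65 to minute 125.
Lengths: 20 minutes + 60 minutes = 80 minutes.

80 minutes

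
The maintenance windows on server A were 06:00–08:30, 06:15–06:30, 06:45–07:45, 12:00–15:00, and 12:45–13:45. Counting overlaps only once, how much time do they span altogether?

Merged: 06:00–08:30, 12:00–15:00.
Lengths: 2 h 30 min + 3 h = 5 h 30 min.

5 h 30 min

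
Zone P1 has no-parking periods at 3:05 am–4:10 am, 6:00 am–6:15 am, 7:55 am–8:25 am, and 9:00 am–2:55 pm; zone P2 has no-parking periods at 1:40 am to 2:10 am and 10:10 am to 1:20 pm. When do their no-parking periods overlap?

3:05 am–4:10 am meets no B interval.
6:00 am–6:15 am meets no B interval.
7:55 am–8:25 am meets no B interval.
9:00 am–2:55 pm ∩ B → 10:10 am–1:20 pm.

10:10 am–1:20 pm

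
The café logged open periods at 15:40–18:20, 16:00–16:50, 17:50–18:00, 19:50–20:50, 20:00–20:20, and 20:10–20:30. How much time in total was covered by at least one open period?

Merged: 15:40–18:20, 19:50–20:50.
Lengths: 2 h 40 min + 1 h = 3 h 40 min.

3 h 40 min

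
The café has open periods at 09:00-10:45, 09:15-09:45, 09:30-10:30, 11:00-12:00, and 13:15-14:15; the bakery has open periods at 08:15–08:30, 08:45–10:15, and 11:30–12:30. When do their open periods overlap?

Merge the first list: 09:00-10:45, 11:00-12:00, 13:15-14:15.
09:00-10:45 overlaps B on 09:00-10:15.
11:00-12:00 overlaps B on 11:30-12:00.
13:15-14:15 falls entirely outside B.

09:00-10:15, 11:30-12:00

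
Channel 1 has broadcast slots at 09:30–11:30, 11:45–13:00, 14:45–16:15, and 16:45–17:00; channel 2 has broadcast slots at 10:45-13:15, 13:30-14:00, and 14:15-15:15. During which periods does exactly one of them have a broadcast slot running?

09:30-10:45, 11:30-11:45, 13:00-13:15, 13:30-14:00, 14:15-14:45, 15:15-16:15, 16:45-17:00

Only in the first: 09:30-10:45, 15:15-16:15, 16:45-17:00.
Only in the second: 11:30-11:45, 13:00-13:15, 13:30-14:00, 14:15-14:45.
Together these are the periods covered by exactly one.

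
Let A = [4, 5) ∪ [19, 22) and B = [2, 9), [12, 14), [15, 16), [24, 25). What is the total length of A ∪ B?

A ∪ B = [2, 9), [12, 14), [15, 16), [19, 22), [24, 25).
Total: 7 + 2 + 1 + 3 + 1 = 14.

14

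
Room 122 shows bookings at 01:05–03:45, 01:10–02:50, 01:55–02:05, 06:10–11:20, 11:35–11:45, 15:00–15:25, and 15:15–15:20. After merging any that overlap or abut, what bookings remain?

01:10-02:50 overlaps/touches 01:05-03:45 → extend to 01:05-03:45.
01:55-02:05 overlaps/touches 01:05-03:45 → extend to 01:05-03:45.
06:10-11:20 is disjoint → start new block.
11:35-11:45 is disjoint → start new block.
15:00-15:25 is disjoint → start new block.
15:15-15:20 overlaps/touches 15:00-15:25 → extend to 15:00-15:25.

01:05-03:45, 06:10-11:20, 11:35-11:45, 15:00-15:25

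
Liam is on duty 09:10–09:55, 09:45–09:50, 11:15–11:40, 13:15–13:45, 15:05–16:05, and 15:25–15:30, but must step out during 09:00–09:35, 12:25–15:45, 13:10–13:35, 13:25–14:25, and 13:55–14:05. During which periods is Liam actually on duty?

Merge the first list: 09:10-09:55, 11:15-11:40, 13:15-13:45, 15:05-16:05.
Merge the second list: 09:00-09:35, 12:25-15:45.
09:10-09:55 with B removed leaves 09:35-09:55.
11:15-11:40 is untouched.
13:15-13:45 lies entirely inside B → drops out.
15:05-16:05 with B removed leaves 15:45-16:05.

09:35-09:55, 11:15-11:40, 15:45-16:05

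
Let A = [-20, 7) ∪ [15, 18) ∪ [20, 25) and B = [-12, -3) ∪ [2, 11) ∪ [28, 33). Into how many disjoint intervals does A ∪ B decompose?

A ∪ B = [-20, 11), [15, 18), [20, 25), [28, 33).
That is 4 disjoint pieces.

4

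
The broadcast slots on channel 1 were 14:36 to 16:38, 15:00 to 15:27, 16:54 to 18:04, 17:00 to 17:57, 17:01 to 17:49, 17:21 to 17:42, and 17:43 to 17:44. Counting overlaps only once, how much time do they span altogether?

3 h 12 min

Merged: 14:36–16:38, 16:54–18:04.
Lengths: 2 h 2 min + 1 h 10 min = 3 h 12 min.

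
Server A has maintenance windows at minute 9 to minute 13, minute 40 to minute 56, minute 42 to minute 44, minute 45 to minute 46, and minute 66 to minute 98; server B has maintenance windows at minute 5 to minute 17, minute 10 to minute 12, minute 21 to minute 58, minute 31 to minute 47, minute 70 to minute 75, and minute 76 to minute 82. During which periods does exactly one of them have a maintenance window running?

First set merges to minute 9 to minute 13, minute 40 to minute 56, minute 66 to minute 98.
Second set merges to minute 5 to minute 17, minute 21 to minute 58, minute 70 to minute 75, minute 76 to minute 82.
A \ B = minute 66 to minute 70, minute 75 to minute 76, minute 82 to minute 98.
B \ A = minute 5 to minute 9, minute 13 to minute 17, minute 21 to minute 40, minute 56 to minute 58.
Union of the two gives the symmetric difference.

minute 5 to minute 9, minute 13 to minute 17, minute 21 to minute 40, minute 56 to minute 58, minute 66 to minute 70, minute 75 to minute 76, minute 82 to minute 98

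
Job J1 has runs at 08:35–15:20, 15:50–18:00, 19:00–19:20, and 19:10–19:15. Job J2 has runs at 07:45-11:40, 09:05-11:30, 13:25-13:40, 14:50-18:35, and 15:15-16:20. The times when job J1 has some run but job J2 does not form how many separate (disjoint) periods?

Merge the first list: 08:35–15:20, 15:50–18:00, 19:00–19:20.
Merge the second list: 07:45–11:40, 13:25–13:40, 14:50–18:35.
A \ B = 11:40–13:25, 13:40–14:50, 19:00–19:20.
That is 3 disjoint pieces.

3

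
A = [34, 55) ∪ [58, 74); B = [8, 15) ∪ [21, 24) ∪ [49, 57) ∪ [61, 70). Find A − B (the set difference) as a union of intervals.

[34, 49) ∪ [58, 61) ∪ [70, 74)

[34, 55) minus B → [34, 49).
[58, 74) minus B → [58, 61), [70, 74).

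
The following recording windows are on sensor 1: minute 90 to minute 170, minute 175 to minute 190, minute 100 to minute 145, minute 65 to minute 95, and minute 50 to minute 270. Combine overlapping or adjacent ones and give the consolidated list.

minute 50 to minute 270

Sort by start: minute 50 to minute 270, minute 65 to minute 95, minute 90 to minute 170, minute 100 to minute 145, minute 175 to minute 190.
minute 65 to minute 95 overlaps/touches minute 50 to minute 270 → extend to minute 50 to minute 270.
minute 90 to minute 170 overlaps/touches minute 50 to minute 270 → extend to minute 50 to minute 270.
minute 100 to minute 145 overlaps/touches minute 50 to minute 270 → extend to minute 50 to minute 270.
minute 175 to minute 190 overlaps/touches minute 50 to minute 270 → extend to minute 50 to minute 270.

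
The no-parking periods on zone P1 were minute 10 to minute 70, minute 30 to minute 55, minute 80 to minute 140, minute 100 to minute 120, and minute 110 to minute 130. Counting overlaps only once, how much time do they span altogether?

Merged: minute 10 to minute 70, minute 80 to minute 140.
Lengths: 60 minutes + 60 minutes = 120 minutes.

120 minutes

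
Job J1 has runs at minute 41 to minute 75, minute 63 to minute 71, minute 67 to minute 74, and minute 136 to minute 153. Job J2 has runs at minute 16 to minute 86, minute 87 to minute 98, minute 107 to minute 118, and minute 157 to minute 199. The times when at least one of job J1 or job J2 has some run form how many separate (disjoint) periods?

5

A, merged: minute 41 to minute 75, minute 136 to minute 153.
A ∪ B = minute 16 to minute 86, minute 87 to minute 98, minute 107 to minute 118, minute 136 to minute 153, minute 157 to minute 199.
That is 5 disjoint pieces.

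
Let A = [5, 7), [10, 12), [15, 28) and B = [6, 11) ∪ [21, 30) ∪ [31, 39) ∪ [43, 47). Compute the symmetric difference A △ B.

Only in the first: [5, 6), [11, 12), [15, 21).
Only in the second: [7, 10), [28, 30), [31, 39), [43, 47).
Together these are the periods covered by exactly one.

[5, 6) ∪ [7, 10) ∪ [11, 12) ∪ [15, 21) ∪ [28, 30) ∪ [31, 39) ∪ [43, 47)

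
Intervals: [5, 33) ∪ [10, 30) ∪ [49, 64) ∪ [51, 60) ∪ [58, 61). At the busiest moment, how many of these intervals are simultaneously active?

Walk the sorted start/end points keeping a running depth.
The depth first hits 3 at 58.

3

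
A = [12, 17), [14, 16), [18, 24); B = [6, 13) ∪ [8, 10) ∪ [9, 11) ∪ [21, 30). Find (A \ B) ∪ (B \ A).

[6, 12) ∪ [13, 17) ∪ [18, 21) ∪ [24, 30)

Merge the first list: [12, 17), [18, 24).
Merge the second list: [6, 13), [21, 30).
A \ B = [13, 17), [18, 21).
B \ A = [6, 12), [24, 30).
Union of the two gives the symmetric difference.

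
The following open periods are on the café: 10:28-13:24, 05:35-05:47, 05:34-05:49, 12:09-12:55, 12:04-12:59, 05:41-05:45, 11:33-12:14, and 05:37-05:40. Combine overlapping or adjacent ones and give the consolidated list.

05:34–05:49, 10:28–13:24

Sort by start: 05:34–05:49, 05:35–05:47, 05:37–05:40, 05:41–05:45, 10:28–13:24, 11:33–12:14, 12:04–12:59, 12:09–12:55.
05:35–05:47 overlaps/touches 05:34–05:49 → extend to 05:34–05:49.
05:37–05:40 overlaps/touches 05:34–05:49 → extend to 05:34–05:49.
05:41–05:45 overlaps/touches 05:34–05:49 → extend to 05:34–05:49.
10:28–13:24 is disjoint → start new block.
11:33–12:14 overlaps/touches 10:28–13:24 → extend to 10:28–13:24.
12:04–12:59 overlaps/touches 10:28–13:24 → extend to 10:28–13:24.
12:09–12:55 overlaps/touches 10:28–13:24 → extend to 10:28–13:24.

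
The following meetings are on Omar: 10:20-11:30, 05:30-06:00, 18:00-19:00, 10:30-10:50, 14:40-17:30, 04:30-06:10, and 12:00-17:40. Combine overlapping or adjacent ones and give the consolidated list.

04:30–06:10, 10:20–11:30, 12:00–17:40, 18:00–19:00

Sort by start: 04:30–06:10, 05:30–06:00, 10:20–11:30, 10:30–10:50, 12:00–17:40, 14:40–17:30, 18:00–19:00.
05:30–06:00 overlaps/touches 04:30–06:10 → extend to 04:30–06:10.
10:20–11:30 is disjoint → start new block.
10:30–10:50 overlaps/touches 10:20–11:30 → extend to 10:20–11:30.
12:00–17:40 is disjoint → start new block.
14:40–17:30 overlaps/touches 12:00–17:40 → extend to 12:00–17:40.
18:00–19:00 is disjoint → start new block.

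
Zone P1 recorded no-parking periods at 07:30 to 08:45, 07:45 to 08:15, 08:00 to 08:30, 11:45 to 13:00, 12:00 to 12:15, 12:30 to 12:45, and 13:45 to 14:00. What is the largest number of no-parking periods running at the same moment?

3

At 08:00, 3 of the intervals are simultaneously active.
No point has more.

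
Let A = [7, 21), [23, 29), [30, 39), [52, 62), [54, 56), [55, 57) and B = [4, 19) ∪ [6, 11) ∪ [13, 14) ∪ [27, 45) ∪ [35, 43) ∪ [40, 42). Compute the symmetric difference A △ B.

[4, 7) ∪ [19, 21) ∪ [23, 27) ∪ [29, 30) ∪ [39, 45) ∪ [52, 62)

Merge the first list: [7, 21), [23, 29), [30, 39), [52, 62).
Merge the second list: [4, 19), [27, 45).
A \ B = [19, 21), [23, 27), [52, 62).
B \ A = [4, 7), [29, 30), [39, 45).
Union of the two gives the symmetric difference.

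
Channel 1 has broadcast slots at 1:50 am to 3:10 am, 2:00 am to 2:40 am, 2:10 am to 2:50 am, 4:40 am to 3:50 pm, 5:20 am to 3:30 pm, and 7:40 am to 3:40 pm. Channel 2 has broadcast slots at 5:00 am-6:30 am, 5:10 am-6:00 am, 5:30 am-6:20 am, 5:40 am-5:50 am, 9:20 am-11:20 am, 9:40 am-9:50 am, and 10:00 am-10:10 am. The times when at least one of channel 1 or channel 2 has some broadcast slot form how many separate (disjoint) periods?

2

A, merged: 1:50 am–3:10 am, 4:40 am–3:50 pm.
B, merged: 5:00 am–6:30 am, 9:20 am–11:20 am.
A ∪ B = 1:50 am–3:10 am, 4:40 am–3:50 pm.
That is 2 disjoint pieces.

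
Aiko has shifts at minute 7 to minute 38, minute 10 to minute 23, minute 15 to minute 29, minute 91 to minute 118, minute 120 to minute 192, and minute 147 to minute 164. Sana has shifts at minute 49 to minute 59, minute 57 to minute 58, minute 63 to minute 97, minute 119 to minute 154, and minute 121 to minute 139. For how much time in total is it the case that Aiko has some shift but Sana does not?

90 minutes

A, merged: minute 7 to minute 38, minute 91 to minute 118, minute 120 to minute 192.
B, merged: minute 49 to minute 59, minute 63 to minute 97, minute 119 to minute 154.
A \ B = minute 7 to minute 38, minute 97 to minute 118, minute 154 to minute 192.
Total: 31 minutes + 21 minutes + 38 minutes = 90 minutes.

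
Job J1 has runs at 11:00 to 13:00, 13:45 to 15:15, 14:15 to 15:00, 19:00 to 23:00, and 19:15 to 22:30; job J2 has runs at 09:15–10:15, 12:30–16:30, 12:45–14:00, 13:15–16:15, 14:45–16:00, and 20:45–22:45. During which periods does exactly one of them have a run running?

Merge the first list: 11:00–13:00, 13:45–15:15, 19:00–23:00.
Merge the second list: 09:15–10:15, 12:30–16:30, 20:45–22:45.
A but not B: 11:00–12:30, 19:00–20:45, 22:45–23:00.
B but not A: 09:15–10:15, 13:00–13:45, 15:15–16:30.
Combining gives A △ B.

09:15–10:15, 11:00–12:30, 13:00–13:45, 15:15–16:30, 19:00–20:45, 22:45–23:00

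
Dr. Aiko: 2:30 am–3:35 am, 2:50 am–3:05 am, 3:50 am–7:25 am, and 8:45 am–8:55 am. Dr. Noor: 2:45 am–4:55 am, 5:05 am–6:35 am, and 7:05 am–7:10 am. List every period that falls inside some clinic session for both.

Merge the first list: 2:30 am–3:35 am, 3:50 am–7:25 am, 8:45 am–8:55 am.
2:30 am–3:35 am meets the second set on 2:45 am–3:35 am.
3:50 am–7:25 am meets the second set on 3:50 am–4:55 am, 5:05 am–6:35 am, 7:05 am–7:10 am.
8:45 am–8:55 am: no overlap with the second set.

2:45 am–3:35 am, 3:50 am–4:55 am, 5:05 am–6:35 am, 7:05 am–7:10 am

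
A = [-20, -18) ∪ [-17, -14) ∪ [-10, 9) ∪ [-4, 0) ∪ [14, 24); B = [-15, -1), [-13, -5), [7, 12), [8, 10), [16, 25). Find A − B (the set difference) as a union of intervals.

[-20, -18) ∪ [-17, -15) ∪ [-1, 7) ∪ [14, 16)

First set merges to [-20, -18), [-17, -14), [-10, 9), [14, 24).
Second set merges to [-15, -1), [7, 12), [16, 25).
[-20, -18) is untouched.
[-17, -14) with B removed leaves [-17, -15).
[-10, 9) with B removed leaves [-1, 7).
[14, 24) with B removed leaves [14, 16).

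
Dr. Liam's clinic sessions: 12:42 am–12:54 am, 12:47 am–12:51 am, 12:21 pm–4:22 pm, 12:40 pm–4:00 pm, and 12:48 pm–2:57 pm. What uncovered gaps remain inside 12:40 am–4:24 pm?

12:40 am-12:42 am, 12:54 am-12:21 pm, 4:22 pm-4:24 pm

After merging, the occupied span is 12:42 am-12:54 am, 12:21 pm-4:22 pm.
Uncovered inside 12:40 am-4:24 pm: 12:40 am-12:42 am, 12:54 am-12:21 pm, 4:22 pm-4:24 pm.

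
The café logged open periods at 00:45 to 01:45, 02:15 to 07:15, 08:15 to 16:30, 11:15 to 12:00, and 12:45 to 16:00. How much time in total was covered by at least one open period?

Merged: 00:45-01:45, 02:15-07:15, 08:15-16:30.
Lengths: 1 h + 5 h + 8 h 15 min = 14 h 15 min.

14 h 15 min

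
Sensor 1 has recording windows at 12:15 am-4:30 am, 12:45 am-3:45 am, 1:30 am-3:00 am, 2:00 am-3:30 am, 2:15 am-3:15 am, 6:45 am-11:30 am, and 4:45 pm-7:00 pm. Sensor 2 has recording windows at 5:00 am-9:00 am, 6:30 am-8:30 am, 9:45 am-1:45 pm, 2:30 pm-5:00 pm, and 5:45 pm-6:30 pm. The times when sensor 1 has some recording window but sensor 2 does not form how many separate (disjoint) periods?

First set merges to 12:15 am–4:30 am, 6:45 am–11:30 am, 4:45 pm–7:00 pm.
Second set merges to 5:00 am–9:00 am, 9:45 am–1:45 pm, 2:30 pm–5:00 pm, 5:45 pm–6:30 pm.
A \ B = 12:15 am–4:30 am, 9:00 am–9:45 am, 5:00 pm–5:45 pm, 6:30 pm–7:00 pm.
That is 4 disjoint pieces.

4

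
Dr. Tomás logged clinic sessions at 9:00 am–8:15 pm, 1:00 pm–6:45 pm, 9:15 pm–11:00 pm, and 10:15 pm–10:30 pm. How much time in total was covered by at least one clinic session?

Merged: 9:00 am-8:15 pm, 9:15 pm-11:00 pm.
Lengths: 11 h 15 min + 1 h 45 min = 13 h.

13 h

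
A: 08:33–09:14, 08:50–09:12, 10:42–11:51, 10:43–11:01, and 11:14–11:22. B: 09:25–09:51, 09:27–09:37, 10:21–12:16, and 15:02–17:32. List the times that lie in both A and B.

A, merged: 08:33-09:14, 10:42-11:51.
B, merged: 09:25-09:51, 10:21-12:16, 15:02-17:32.
08:33-09:14: no overlap with the second set.
10:42-11:51 meets the second set on 10:42-11:51.

10:42-11:51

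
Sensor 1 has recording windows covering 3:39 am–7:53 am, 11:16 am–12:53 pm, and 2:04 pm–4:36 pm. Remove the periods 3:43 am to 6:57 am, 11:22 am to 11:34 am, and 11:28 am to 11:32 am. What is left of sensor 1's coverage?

Second set merges to 3:43 am–6:57 am, 11:22 am–11:34 am.
3:39 am–7:53 am \ B = 3:39 am–3:43 am, 6:57 am–7:53 am.
11:16 am–12:53 pm \ B = 11:16 am–11:22 am, 11:34 am–12:53 pm.
2:04 pm–4:36 pm: nothing removed.

3:39 am–3:43 am, 6:57 am–7:53 am, 11:16 am–11:22 am, 11:34 am–12:53 pm, 2:04 pm–4:36 pm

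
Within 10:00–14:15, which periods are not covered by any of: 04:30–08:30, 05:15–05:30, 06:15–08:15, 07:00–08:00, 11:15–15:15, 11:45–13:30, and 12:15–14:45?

10:00–11:15

After merging, the occupied span is 04:30–08:30, 11:15–15:15.
Complement within 10:00–14:15: 10:00–11:15.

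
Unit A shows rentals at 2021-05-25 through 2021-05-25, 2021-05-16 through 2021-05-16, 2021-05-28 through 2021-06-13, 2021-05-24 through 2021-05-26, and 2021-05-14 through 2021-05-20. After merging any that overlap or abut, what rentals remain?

Sort by start: 2021-05-14 through 2021-05-20, 2021-05-16 through 2021-05-16, 2021-05-24 through 2021-05-26, 2021-05-25 through 2021-05-25, 2021-05-28 through 2021-06-13.
2021-05-16 through 2021-05-16 overlaps/touches 2021-05-14 through 2021-05-20 → extend to 2021-05-14 through 2021-05-20.
2021-05-24 through 2021-05-26 is disjoint → start new block.
2021-05-25 through 2021-05-25 overlaps/touches 2021-05-24 through 2021-05-26 → extend to 2021-05-24 through 2021-05-26.
2021-05-28 through 2021-06-13 is disjoint → start new block.

2021-05-14 through 2021-05-20, 2021-05-24 through 2021-05-26, 2021-05-28 through 2021-06-13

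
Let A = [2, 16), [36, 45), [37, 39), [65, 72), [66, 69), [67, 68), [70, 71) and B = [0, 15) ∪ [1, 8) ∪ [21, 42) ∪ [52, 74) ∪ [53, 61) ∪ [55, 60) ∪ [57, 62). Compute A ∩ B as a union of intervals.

[2, 15) ∪ [36, 42) ∪ [65, 72)

First set merges to [2, 16), [36, 45), [65, 72).
Second set merges to [0, 15), [21, 42), [52, 74).
[2, 16) meets the second set on [2, 15).
[36, 45) meets the second set on [36, 42).
[65, 72) meets the second set on [65, 72).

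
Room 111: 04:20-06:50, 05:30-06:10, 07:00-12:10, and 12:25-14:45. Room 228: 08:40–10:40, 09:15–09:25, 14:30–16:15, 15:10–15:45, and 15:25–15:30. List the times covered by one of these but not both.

First set merges to 04:20–06:50, 07:00–12:10, 12:25–14:45.
Second set merges to 08:40–10:40, 14:30–16:15.
A \ B = 04:20–06:50, 07:00–08:40, 10:40–12:10, 12:25–14:30.
B \ A = 14:45–16:15.
Union of the two gives the symmetric difference.

04:20–06:50, 07:00–08:40, 10:40–12:10, 12:25–14:30, 14:45–16:15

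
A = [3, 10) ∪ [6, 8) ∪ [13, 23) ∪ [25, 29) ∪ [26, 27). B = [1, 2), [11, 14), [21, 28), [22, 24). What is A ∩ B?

[13, 14) ∪ [21, 23) ∪ [25, 28)

First set merges to [3, 10), [13, 23), [25, 29).
Second set merges to [1, 2), [11, 14), [21, 28).
[3, 10) falls entirely outside B.
[13, 23) overlaps B on [13, 14), [21, 23).
[25, 29) overlaps B on [25, 28).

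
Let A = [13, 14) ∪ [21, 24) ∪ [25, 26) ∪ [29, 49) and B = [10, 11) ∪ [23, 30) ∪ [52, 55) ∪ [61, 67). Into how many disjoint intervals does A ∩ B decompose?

A ∩ B = [23, 24), [25, 26), [29, 30).
That is 3 disjoint pieces.

3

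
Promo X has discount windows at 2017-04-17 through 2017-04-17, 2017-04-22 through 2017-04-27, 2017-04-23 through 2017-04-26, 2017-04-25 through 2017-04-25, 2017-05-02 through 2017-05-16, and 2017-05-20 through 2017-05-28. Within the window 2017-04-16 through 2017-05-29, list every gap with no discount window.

2017-04-16 through 2017-04-16, 2017-04-18 through 2017-04-21, 2017-04-28 through 2017-05-01, 2017-05-17 through 2017-05-19, 2017-05-29 through 2017-05-29

Covered (merged): 2017-04-17 through 2017-04-17, 2017-04-22 through 2017-04-27, 2017-05-02 through 2017-05-16, 2017-05-20 through 2017-05-28.
Complement within 2017-04-16 through 2017-05-29: 2017-04-16 through 2017-04-16, 2017-04-18 through 2017-04-21, 2017-04-28 through 2017-05-01, 2017-05-17 through 2017-05-19, 2017-05-29 through 2017-05-29.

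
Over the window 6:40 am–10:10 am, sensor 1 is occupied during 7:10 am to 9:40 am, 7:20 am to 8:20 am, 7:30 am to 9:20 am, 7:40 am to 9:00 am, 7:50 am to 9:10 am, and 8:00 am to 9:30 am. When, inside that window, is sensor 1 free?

After merging, the occupied span is 7:10 am–9:40 am.
Complement within 6:40 am–10:10 am: 6:40 am–7:10 am, 9:40 am–10:10 am.

6:40 am–7:10 am, 9:40 am–10:10 am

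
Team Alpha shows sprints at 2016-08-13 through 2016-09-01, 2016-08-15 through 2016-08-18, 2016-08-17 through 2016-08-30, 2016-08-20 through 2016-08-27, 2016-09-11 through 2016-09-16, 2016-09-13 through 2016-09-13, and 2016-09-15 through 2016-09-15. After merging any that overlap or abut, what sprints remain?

2016-08-13 through 2016-09-01, 2016-09-11 through 2016-09-16

2016-08-15 through 2016-08-18 overlaps/touches 2016-08-13 through 2016-09-01 → extend to 2016-08-13 through 2016-09-01.
2016-08-17 through 2016-08-30 overlaps/touches 2016-08-13 through 2016-09-01 → extend to 2016-08-13 through 2016-09-01.
2016-08-20 through 2016-08-27 overlaps/touches 2016-08-13 through 2016-09-01 → extend to 2016-08-13 through 2016-09-01.
2016-09-11 through 2016-09-16 is disjoint → start new block.
2016-09-13 through 2016-09-13 overlaps/touches 2016-09-11 through 2016-09-16 → extend to 2016-09-11 through 2016-09-16.
2016-09-15 through 2016-09-15 overlaps/touches 2016-09-11 through 2016-09-16 → extend to 2016-09-11 through 2016-09-16.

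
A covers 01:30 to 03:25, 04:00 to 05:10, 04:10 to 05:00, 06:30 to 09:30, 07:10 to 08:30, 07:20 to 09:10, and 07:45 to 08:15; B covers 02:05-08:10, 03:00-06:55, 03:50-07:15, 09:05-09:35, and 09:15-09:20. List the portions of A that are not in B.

A, merged: 01:30–03:25, 04:00–05:10, 06:30–09:30.
B, merged: 02:05–08:10, 09:05–09:35.
01:30–03:25 minus B → 01:30–02:05.
04:00–05:10: fully covered by B → removed.
06:30–09:30 minus B → 08:10–09:05.

01:30–02:05, 08:10–09:05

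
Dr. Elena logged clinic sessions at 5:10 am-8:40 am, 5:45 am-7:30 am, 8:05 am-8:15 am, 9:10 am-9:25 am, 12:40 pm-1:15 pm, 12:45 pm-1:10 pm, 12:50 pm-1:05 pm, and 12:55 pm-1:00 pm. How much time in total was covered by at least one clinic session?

4 h 20 min

Merged: 5:10 am–8:40 am, 9:10 am–9:25 am, 12:40 pm–1:15 pm.
Lengths: 3 h 30 min + 15 min + 35 min = 4 h 20 min.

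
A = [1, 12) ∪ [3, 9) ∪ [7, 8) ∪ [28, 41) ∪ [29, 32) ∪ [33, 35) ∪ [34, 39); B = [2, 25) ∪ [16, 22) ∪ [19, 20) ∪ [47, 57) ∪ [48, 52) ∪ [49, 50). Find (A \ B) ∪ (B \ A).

[1, 2) ∪ [12, 25) ∪ [28, 41) ∪ [47, 57)

A, merged: [1, 12), [28, 41).
B, merged: [2, 25), [47, 57).
Only in the first: [1, 2), [28, 41).
Only in the second: [12, 25), [47, 57).
Together these are the periods covered by exactly one.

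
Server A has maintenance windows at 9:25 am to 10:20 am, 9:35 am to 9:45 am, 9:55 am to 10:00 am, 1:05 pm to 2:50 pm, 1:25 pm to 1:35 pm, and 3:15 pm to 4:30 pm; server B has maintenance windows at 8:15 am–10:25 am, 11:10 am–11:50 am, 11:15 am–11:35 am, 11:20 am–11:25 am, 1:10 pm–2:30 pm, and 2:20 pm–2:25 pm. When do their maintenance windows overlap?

Merge the first list: 9:25 am–10:20 am, 1:05 pm–2:50 pm, 3:15 pm–4:30 pm.
Merge the second list: 8:15 am–10:25 am, 11:10 am–11:50 am, 1:10 pm–2:30 pm.
9:25 am–10:20 am overlaps B on 9:25 am–10:20 am.
1:05 pm–2:50 pm overlaps B on 1:10 pm–2:30 pm.
3:15 pm–4:30 pm falls entirely outside B.

9:25 am–10:20 am, 1:10 pm–2:30 pm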